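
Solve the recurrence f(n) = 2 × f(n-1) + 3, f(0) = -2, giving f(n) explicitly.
Recurrence: f(n) = 2 × f(n-1) + 3, initial: f(0) = -2.
Try f(n) = A·2ⁿ + C. Substituting: A·2ⁿ + C = 2(A·2ⁿ⁻¹ + C) + 3 = A·2ⁿ + 2C + 3, so C = 2C + 3, giving C = -3. Then f(0) = A - 3 = -2 gives A = 1.

f(n) = 2ⁿ - 3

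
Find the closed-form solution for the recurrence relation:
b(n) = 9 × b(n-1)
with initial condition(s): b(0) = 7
Recurrence: b(n) = 9 × b(n-1), initial: b(0) = 7.
Each term is 9 times the previous, so this is geometric with ratio 9. After n steps: b(n) = b(0)·9ⁿ = 7·9ⁿ.

b(n) = 7·9ⁿ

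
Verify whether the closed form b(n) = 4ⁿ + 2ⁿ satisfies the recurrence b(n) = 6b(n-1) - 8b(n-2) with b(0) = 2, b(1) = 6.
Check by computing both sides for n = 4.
From the recurrence with b(0) = 2, b(1) = 6:
  b(0) = 2, b(1) = 6, b(2) = 20, b(3) = 72, b(4) = 272
  so the recurrence gives b(4) = 272.
From the proposed closed form b(n) = 4ⁿ + 2ⁿ:
  b(4) = 272.
Both sides give 272 at n = 4, and the initial condition(s) match, so the closed form is consistent.

Yes, the closed form is correct.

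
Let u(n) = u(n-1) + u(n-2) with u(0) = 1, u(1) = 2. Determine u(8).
Computing the sequence terms:
1, 2, 3, 5, 8, 13, 21, 34, 55

55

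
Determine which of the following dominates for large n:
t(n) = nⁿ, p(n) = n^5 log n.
Comparing growth rates:
Growth-rate hierarchy: log n ≺ any polynomial ≺ any exponential cⁿ (c>1) ≺ n! ≺ nⁿ.
super-exponential nⁿ dominates polynomial degree 5 (with log factor) asymptotically.

t(n) grows faster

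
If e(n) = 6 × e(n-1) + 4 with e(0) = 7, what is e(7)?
Computing step by step:
e(0) = 7
e(1) = 6 × 7 + 4 = 46
e(2) = 6 × 46 + 4 = 280
e(3) = 6 × 280 + 4 = 1684
e(4) = 6 × 1684 + 4 = 10108
e(5) = 6 × 10108 + 4 = 60652
e(6) = 6 × 60652 + 4 = 363916
e(7) = 6 × 363916 + 4 = 2183500

2183500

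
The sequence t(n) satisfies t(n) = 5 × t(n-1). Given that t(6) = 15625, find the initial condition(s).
In general t(n) = 5ⁿ · t(0). At n = 6: t(0) = t(6) / 5^6 = 15625 / 15625 = 1.

t(0) = 1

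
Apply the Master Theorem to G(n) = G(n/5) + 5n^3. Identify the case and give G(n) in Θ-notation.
Master Theorem template: G(n) = a·G(n/b) + f(n).
Here: a=1, b=5, f(n)=5n^3
Compute log_b(a) = log_5(1) = 0.
f(n) = 5n^3 = Ω(n^(0+ε)) with ε = 3, and the regularity condition holds (a·f(n/b) = (a/b^3)·f(n) with a/b^3 = 5^-3 < 1). Case 3: G(n) = Θ(f(n)) = Θ(n^3).

Case 3: G(n) = Θ(n^3)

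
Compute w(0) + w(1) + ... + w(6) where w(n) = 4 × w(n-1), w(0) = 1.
Computing the sequence terms: 1, 4, 16, 64, 256, 1024, 4096
Adding these values together:

5461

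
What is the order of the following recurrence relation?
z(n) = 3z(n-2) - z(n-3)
The order is the largest lag k for which z(n-k) appears. Here the deepest term is z(n-3), so the order is 3.

Order 3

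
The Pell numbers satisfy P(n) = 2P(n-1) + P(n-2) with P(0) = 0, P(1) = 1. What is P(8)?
Computing the sequence terms:
0, 1, 2, 5, 12, 29, 70, 169, 408

408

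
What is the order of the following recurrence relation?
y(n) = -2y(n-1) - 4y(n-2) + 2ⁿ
The order is the largest lag k for which y(n-k) appears. Here the deepest term is y(n-2) (the 2ⁿ term is non-homogeneous and does not affect the order), so the order is 2.

Order 2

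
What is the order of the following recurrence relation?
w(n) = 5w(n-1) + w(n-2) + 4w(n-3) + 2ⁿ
The order is the largest lag k for which w(n-k) appears. Here the deepest term is w(n-3) (the 2ⁿ term is non-homogeneous and does not affect the order), so the order is 3.

Order 3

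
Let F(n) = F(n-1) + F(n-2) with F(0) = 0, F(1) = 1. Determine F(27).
Computing the sequence terms:
0, 1, 1, 2, 3, 5, 8, 13, 21, 34, 55, 89, 144, 233, 377, 610, 987, 1597, 2584, 4181, 6765, 10946, 17711, 28657, 46368, 75025, 121393, 196418

196418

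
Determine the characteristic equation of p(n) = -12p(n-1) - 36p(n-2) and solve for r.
Substitute p(n) = rⁿ and divide through by rⁿ⁻²: r² + 12r + 36 = 0
Factor: (r + 6)² = 0, so r = -6 (double root).
General solution: p(n) = (A + Bn)·(-6)ⁿ

Characteristic: r² + 12r + 36 = 0, Roots: r = -6 (double root)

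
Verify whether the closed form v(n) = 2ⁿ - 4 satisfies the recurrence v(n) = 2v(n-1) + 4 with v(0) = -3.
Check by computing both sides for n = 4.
From the recurrence with v(0) = -3:
  v(0) = -3, v(1) = -2, v(2) = 0, v(3) = 4, v(4) = 12
  so the recurrence gives v(4) = 12.
From the proposed closed form v(n) = 2ⁿ - 4:
  v(4) = 12.
Both sides give 12 at n = 4, and the initial condition(s) match, so the closed form is consistent.

Yes, the closed form is correct.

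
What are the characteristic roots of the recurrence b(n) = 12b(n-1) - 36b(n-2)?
Substitute b(n) = rⁿ and divide through by rⁿ⁻²: r² - 12r + 36 = 0
Factor: (r - 6)² = 0, so r = 6 (double root).
General solution: b(n) = (A + Bn)·6ⁿ

Characteristic: r² - 12r + 36 = 0, Roots: r = 6 (double root)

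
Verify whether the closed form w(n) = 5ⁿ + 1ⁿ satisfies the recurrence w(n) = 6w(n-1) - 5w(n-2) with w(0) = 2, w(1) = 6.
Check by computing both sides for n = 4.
From the recurrence with w(0) = 2, w(1) = 6:
  w(0) = 2, w(1) = 6, w(2) = 26, w(3) = 126, w(4) = 626
  so the recurrence gives w(4) = 626.
From the proposed closed form w(n) = 5ⁿ + 1ⁿ:
  w(4) = 626.
Both sides give 626 at n = 4, and the initial condition(s) match, so the closed form is consistent.

Yes, the closed form is correct.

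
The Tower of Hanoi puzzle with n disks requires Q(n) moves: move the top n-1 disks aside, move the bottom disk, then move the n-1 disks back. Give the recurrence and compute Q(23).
Moving n disks = move the top n-1 disks aside (Q(n-1) moves) + move the largest disk (1 move) + move the n-1 disks back on top (Q(n-1) moves), so Q(n) = 2Q(n-1) + 1, with Q(1) = 1 (a single disk takes one move).
First terms: 1, 3, 7, 15, 31, 63, … — each is one less than a power of 2. Indeed Q(n) + 1 = 2(Q(n-1) + 1) with Q(1) + 1 = 2, so Q(n) + 1 = 2ⁿ and Q(n) = 2ⁿ - 1.
Hence Q(23) = 2^23 - 1 = 8388608 - 1 = 8388607.

Q(n) = 2Q(n-1) + 1, Q(1) = 1; Q(23) = 8388607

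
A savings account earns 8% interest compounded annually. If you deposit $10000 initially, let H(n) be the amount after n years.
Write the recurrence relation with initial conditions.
Each year the balance grows by 8%, i.e. is multiplied by 1 + 8/100 = 1.08, so H(n) = 1.08 × H(n-1). The initial deposit gives H(0) = 10000.
Unrolling gives the closed form H(n) = 10000 × (1.08)ⁿ.

H(n) = 1.08 × H(n-1), H(0) = 10000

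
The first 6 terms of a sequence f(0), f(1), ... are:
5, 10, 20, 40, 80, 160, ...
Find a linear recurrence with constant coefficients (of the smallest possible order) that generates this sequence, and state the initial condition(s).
Look for the lowest-order linear relation among consecutive terms.
Observation: each term is 2× the previous.
Check at n=2: 2·10 = 20. ✓

f(n) = 2 × f(n-1), f(0) = 5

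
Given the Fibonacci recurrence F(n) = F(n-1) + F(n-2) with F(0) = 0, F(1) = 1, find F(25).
Computing the sequence terms:
0, 1, 1, 2, 3, 5, 8, 13, 21, 34, 55, 89, 144, 233, 377, 610, 987, 1597, 2584, 4181, 6765, 10946, 17711, 28657, 46368, 75025

75025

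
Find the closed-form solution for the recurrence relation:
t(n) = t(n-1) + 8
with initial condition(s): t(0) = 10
Recurrence: t(n) = t(n-1) + 8, initial: t(0) = 10.
Each step adds 8, so t(n) = t(0) + 8n = 8n + 10.

t(n) = 8n + 10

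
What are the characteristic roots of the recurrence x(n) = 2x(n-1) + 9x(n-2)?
Substitute x(n) = rⁿ and divide through by rⁿ⁻²: r² - 2r - 9 = 0
Discriminant: 2² + 4·9 = 40, not a perfect square, so by the quadratic formula r = (2 ± √40)/2.
General solution: x(n) = A·r₁ⁿ + B·r₂ⁿ where r₁,r₂ = (2 ± √40)/2

Characteristic: r² - 2r - 9 = 0, Roots: r = (2 ± √40)/2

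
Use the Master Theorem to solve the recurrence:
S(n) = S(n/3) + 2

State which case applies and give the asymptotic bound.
Master Theorem template: S(n) = a·S(n/b) + f(n).
Here: a=1, b=3, f(n)=2
Compute log_b(a) = log_3(1) = 0.
f(n) = 2 = Θ(1). Case 2: S(n) = Θ(log n).

Case 2: S(n) = Θ(log n)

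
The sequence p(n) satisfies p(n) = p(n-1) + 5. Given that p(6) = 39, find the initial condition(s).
p(6) = p(0) + 6·5, so p(0) = 39 - 30 = 9.

p(0) = 9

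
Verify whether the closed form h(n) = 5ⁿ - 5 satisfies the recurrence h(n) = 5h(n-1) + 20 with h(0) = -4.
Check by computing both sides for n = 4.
From the recurrence with h(0) = -4:
  h(0) = -4, h(1) = 0, h(2) = 20, h(3) = 120, h(4) = 620
  so the recurrence gives h(4) = 620.
From the proposed closed form h(n) = 5ⁿ - 5:
  h(4) = 620.
Both sides give 620 at n = 4, and the initial condition(s) match, so the closed form is consistent.

Yes, the closed form is correct.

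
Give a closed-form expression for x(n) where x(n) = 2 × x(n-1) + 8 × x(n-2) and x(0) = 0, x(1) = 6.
Recurrence: x(n) = 2 × x(n-1) + 8 × x(n-2), initial: x(0) = 0, x(1) = 6.
Characteristic equation: r² - 2r - 8 = 0, which factors as (r - 4)(r + 2) = 0, so r = 4, -2. General solution x(n) = A·4ⁿ + B·(-2)ⁿ. From x(0) = 0: A + B = 0. From x(1) = 6: 4A - 2B = 6. Solving gives A = 1, B = -1.

x(n) = 4ⁿ - (-2)ⁿ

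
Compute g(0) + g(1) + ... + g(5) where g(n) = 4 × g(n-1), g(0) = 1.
Computing the sequence terms: 1, 4, 16, 64, 256, 1024
Adding these values together:

1365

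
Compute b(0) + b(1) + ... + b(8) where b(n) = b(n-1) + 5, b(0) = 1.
Computing the sequence terms: 1, 6, 11, 16, 21, 26, 31, 36, 41
Adding these values together:

189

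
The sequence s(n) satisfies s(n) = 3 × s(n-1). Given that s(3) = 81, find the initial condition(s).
In general s(n) = 3ⁿ · s(0). At n = 3: s(0) = s(3) / 3^3 = 81 / 27 = 3.

s(0) = 3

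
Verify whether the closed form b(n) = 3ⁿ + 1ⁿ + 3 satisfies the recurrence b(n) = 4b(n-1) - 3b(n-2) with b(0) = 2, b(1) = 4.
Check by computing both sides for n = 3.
From the recurrence with b(0) = 2, b(1) = 4:
  b(0) = 2, b(1) = 4, b(2) = 10, b(3) = 28
  so the recurrence gives b(3) = 28.
From the proposed closed form b(n) = 3ⁿ + 1ⁿ + 3:
  b(3) = 31.
The recurrence gives 28 but the closed form gives 31, so the closed form does not satisfy the recurrence.

No, the closed form is incorrect.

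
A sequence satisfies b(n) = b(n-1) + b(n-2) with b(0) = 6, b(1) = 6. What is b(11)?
Computing the sequence terms:
6, 6, 12, 18, 30, 48, 78, 126, 204, 330, 534, 864

864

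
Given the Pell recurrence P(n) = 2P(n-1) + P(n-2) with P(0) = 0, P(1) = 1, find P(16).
Computing the sequence terms:
0, 1, 2, 5, 12, 29, 70, 169, 408, 985, 2378, 5741, 13860, 33461, 80782, 195025, 470832

470832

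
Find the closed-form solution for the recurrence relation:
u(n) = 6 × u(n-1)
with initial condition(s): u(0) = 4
Recurrence: u(n) = 6 × u(n-1), initial: u(0) = 4.
Each term is 6 times the previous, so this is geometric with ratio 6. After n steps: u(n) = u(0)·6ⁿ = 4·6ⁿ.

u(n) = 4·6ⁿ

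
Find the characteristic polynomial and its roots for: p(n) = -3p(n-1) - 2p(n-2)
Substitute p(n) = rⁿ and divide through by rⁿ⁻²: r² + 3r + 2 = 0
Factor: (r + 1)(r + 2) = 0, so r = -1, -2.
General solution: p(n) = A·(-1)ⁿ + B·(-2)ⁿ

Characteristic: r² + 3r + 2 = 0, Roots: r = -1, -2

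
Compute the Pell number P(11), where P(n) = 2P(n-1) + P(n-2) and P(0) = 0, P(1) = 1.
Computing the sequence terms:
0, 1, 2, 5, 12, 29, 70, 169, 408, 985, 2378, 5741

5741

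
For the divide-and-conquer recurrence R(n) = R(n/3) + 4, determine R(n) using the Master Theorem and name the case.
Master Theorem template: R(n) = a·R(n/b) + f(n).
Here: a=1, b=3, f(n)=4
Compute log_b(a) = log_3(1) = 0.
f(n) = 4 = Θ(1). Case 2: R(n) = Θ(log n).

Case 2: R(n) = Θ(log n)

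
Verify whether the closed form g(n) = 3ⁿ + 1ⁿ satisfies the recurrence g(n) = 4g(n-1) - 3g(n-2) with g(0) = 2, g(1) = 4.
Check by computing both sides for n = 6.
From the recurrence with g(0) = 2, g(1) = 4:
  g(0) = 2, g(1) = 4, g(2) = 10, g(3) = 28, g(4) = 82, g(5) = 244, g(6) = 730
  so the recurrence gives g(6) = 730.
From the proposed closed form g(n) = 3ⁿ + 1ⁿ:
  g(6) = 730.
Both sides give 730 at n = 6, and the initial condition(s) match, so the closed form is consistent.

Yes, the closed form is correct.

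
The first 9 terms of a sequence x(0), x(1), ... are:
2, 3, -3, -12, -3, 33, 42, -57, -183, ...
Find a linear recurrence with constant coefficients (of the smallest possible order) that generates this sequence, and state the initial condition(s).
Look for the lowest-order linear relation among consecutive terms.
Observation: x(n) - 1·x(n-1) - (-3)·x(n-2) = 0 holds for the shown terms, and no order-1 relation x(n) = α·x(n-1) + β fits.
Check at n=3: 1·-3 + (-3)·3 = -12. ✓

x(n) = x(n-1) - 3x(n-2), x(0) = 2, x(1) = 3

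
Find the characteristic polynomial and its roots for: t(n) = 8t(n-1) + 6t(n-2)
Substitute t(n) = rⁿ and divide through by rⁿ⁻²: r² - 8r - 6 = 0
Discriminant: 8² + 4·6 = 88, not a perfect square, so by the quadratic formula r = (8 ± √88)/2.
General solution: t(n) = A·r₁ⁿ + B·r₂ⁿ where r₁,r₂ = (8 ± √88)/2

Characteristic: r² - 8r - 6 = 0, Roots: r = (8 ± √88)/2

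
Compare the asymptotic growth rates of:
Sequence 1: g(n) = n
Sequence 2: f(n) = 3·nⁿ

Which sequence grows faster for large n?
Comparing growth rates:
Growth-rate hierarchy: log n ≺ any polynomial ≺ any exponential cⁿ (c>1) ≺ n! ≺ nⁿ.
super-exponential nⁿ dominates polynomial degree 1 asymptotically.

f(n) grows faster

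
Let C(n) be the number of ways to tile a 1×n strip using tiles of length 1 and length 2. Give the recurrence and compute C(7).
Condition on the last tile: it has length 1 (leaving a 1×(n-1) strip) or length 2 (leaving a 1×(n-2) strip), so C(n) = C(n-1) + C(n-2) (order-2 linear recurrence).
For 0 ≤ i < 2 only unit tiles fit, so C(i) = 1.
Iterating the recurrence: C(2) = 2, C(3) = 3, C(4) = 5, C(5) = 8, C(6) = 13, C(7) = 21.

C(n) = C(n-1) + C(n-2), with C(i) = 1 for 0 ≤ i < 2; C(7) = 21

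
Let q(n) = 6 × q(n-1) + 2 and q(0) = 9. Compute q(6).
Computing step by step:
q(0) = 9
q(1) = 6 × 9 + 2 = 56
q(2) = 6 × 56 + 2 = 338
q(3) = 6 × 338 + 2 = 2030
q(4) = 6 × 2030 + 2 = 12182
q(5) = 6 × 12182 + 2 = 73094
q(6) = 6 × 73094 + 2 = 438566

438566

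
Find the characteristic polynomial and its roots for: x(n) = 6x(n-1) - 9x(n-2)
Substitute x(n) = rⁿ and divide through by rⁿ⁻²: r² - 6r + 9 = 0
Factor: (r - 3)² = 0, so r = 3 (double root).
General solution: x(n) = (A + Bn)·3ⁿ

Characteristic: r² - 6r + 9 = 0, Roots: r = 3 (double root)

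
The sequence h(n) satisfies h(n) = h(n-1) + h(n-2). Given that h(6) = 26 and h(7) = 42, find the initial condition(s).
Work backwards using h(k) = h(k+2) - h(k+1):
h(5) = h(7) - h(6) = 42 - 26 = 16
h(4) = h(6) - h(5) = 26 - 16 = 10
h(3) = h(5) - h(4) = 16 - 10 = 6
h(2) = h(4) - h(3) = 10 - 6 = 4
h(1) = h(3) - h(2) = 6 - 4 = 2
h(0) = h(2) - h(1) = 4 - 2 = 2

h(0) = 2, h(1) = 2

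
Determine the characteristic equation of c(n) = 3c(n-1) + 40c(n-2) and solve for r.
Substitute c(n) = rⁿ and divide through by rⁿ⁻²: r² - 3r - 40 = 0
Factor: (r + 5)(r - 8) = 0, so r = -5, 8.
General solution: c(n) = A·(-5)ⁿ + B·8ⁿ

Characteristic: r² - 3r - 40 = 0, Roots: r = -5, 8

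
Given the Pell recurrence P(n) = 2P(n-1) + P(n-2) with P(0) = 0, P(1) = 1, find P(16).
Computing the sequence terms:
0, 1, 2, 5, 12, 29, 70, 169, 408, 985, 2378, 5741, 13860, 33461, 80782, 195025, 470832

470832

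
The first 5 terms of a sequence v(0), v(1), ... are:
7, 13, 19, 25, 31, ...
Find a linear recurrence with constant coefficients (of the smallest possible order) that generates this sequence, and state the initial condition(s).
Look for the lowest-order linear relation among consecutive terms.
Observation: consecutive differences are constant (= 6).
Check at n=2: 1·13 + 6 = 19. ✓

v(n) = v(n-1) + 6, v(0) = 7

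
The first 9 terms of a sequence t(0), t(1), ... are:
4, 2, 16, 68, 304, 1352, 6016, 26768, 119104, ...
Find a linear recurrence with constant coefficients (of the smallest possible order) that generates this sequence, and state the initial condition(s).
Look for the lowest-order linear relation among consecutive terms.
Observation: t(n) - 4·t(n-1) - (2)·t(n-2) = 0 holds for the shown terms, and no order-1 relation t(n) = α·t(n-1) + β fits.
Check at n=3: 4·16 + (2)·2 = 68. ✓

t(n) = 4t(n-1) + 2t(n-2), t(0) = 4, t(1) = 2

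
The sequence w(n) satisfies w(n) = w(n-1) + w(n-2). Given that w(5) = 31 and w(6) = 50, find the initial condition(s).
Work backwards using w(k) = w(k+2) - w(k+1):
w(4) = w(6) - w(5) = 50 - 31 = 19
w(3) = w(5) - w(4) = 31 - 19 = 12
w(2) = w(4) - w(3) = 19 - 12 = 7
w(1) = w(3) - w(2) = 12 - 7 = 5
w(0) = w(2) - w(1) = 7 - 5 = 2

w(0) = 2, w(1) = 5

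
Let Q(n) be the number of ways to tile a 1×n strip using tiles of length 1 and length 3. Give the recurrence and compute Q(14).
Condition on the last tile: it has length 1 (leaving a 1×(n-1) strip) or length 3 (leaving a 1×(n-3) strip), so Q(n) = Q(n-1) + Q(n-3) (order-3 linear recurrence).
For 0 ≤ i < 3 only unit tiles fit, so Q(i) = 1.
Iterating the recurrence: Q(3) = 2, Q(4) = 3, Q(5) = 4, Q(6) = 6, Q(7) = 9, Q(8) = 13, Q(9) = 19, Q(10) = 28, Q(11) = 41, Q(12) = 60, Q(13) = 88, Q(14) = 129.

Q(n) = Q(n-1) + Q(n-3), with Q(i) = 1 for 0 ≤ i < 3; Q(14) = 129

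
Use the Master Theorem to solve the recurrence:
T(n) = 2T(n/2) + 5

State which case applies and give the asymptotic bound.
Master Theorem template: T(n) = a·T(n/b) + f(n).
Here: a=2, b=2, f(n)=5
Compute log_b(a) = log_2(2) = 1.
f(n) = 5 = O(n^(1-ε)) with ε = 1. Case 1: T(n) = Θ(n^log_b(a)) = Θ(n).

Case 1: T(n) = Θ(n)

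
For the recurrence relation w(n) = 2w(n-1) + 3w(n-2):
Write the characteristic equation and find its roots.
Substitute w(n) = rⁿ and divide through by rⁿ⁻²: r² - 2r - 3 = 0
Factor: (r - 3)(r + 1) = 0, so r = 3, -1.
General solution: w(n) = A·3ⁿ + B·(-1)ⁿ

Characteristic: r² - 2r - 3 = 0, Roots: r = 3, -1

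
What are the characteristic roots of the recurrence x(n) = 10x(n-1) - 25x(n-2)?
Substitute x(n) = rⁿ and divide through by rⁿ⁻²: r² - 10r + 25 = 0
Factor: (r - 5)² = 0, so r = 5 (double root).
General solution: x(n) = (A + Bn)·5ⁿ

Characteristic: r² - 10r + 25 = 0, Roots: r = 5 (double root)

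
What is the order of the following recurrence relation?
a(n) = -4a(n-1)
The order is the largest lag k for which a(n-k) appears. Here the deepest term is a(n-1), so the order is 1.

Order 1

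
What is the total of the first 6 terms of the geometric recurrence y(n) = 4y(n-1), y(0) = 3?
Computing the sequence terms: 3, 12, 48, 192, 768, 3072
Adding these values together:

4095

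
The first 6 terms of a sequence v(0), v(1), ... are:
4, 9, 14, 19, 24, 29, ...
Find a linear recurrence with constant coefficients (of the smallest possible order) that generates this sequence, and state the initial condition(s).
Look for the lowest-order linear relation among consecutive terms.
Observation: consecutive differences are constant (= 5).
Check at n=2: 1·9 + 5 = 14. ✓

v(n) = v(n-1) + 5, v(0) = 4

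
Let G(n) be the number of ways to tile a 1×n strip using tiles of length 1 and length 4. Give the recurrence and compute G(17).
Condition on the last tile: it has length 1 (leaving a 1×(n-1) strip) or length 4 (leaving a 1×(n-4) strip), so G(n) = G(n-1) + G(n-4) (order-4 linear recurrence).
For 0 ≤ i < 4 only unit tiles fit, so G(i) = 1.
Iterating the recurrence: G(4) = 2, G(5) = 3, G(6) = 4, G(7) = 5, G(8) = 7, G(9) = 10, G(10) = 14, G(11) = 19, G(12) = 26, G(13) = 36, G(14) = 50, G(15) = 69, G(16) = 95, G(17) = 131.

G(n) = G(n-1) + G(n-4), with G(i) = 1 for 0 ≤ i < 4; G(17) = 131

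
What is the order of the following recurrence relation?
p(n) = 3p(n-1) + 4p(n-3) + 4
The order is the largest lag k for which p(n-k) appears. Here the deepest term is p(n-3) (the 4 term is non-homogeneous and does not affect the order), so the order is 3.

Order 3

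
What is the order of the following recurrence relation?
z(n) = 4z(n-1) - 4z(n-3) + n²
The order is the largest lag k for which z(n-k) appears. Here the deepest term is z(n-3) (the n² term is non-homogeneous and does not affect the order), so the order is 3.

Order 3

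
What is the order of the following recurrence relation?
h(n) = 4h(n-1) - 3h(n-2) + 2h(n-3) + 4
The order is the largest lag k for which h(n-k) appears. Here the deepest term is h(n-3) (the 4 term is non-homogeneous and does not affect the order), so the order is 3.

Order 3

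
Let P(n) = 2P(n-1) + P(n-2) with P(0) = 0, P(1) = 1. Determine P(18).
Computing the sequence terms:
0, 1, 2, 5, 12, 29, 70, 169, 408, 985, 2378, 5741, 13860, 33461, 80782, 195025, 470832, 1136689, 2744210

2744210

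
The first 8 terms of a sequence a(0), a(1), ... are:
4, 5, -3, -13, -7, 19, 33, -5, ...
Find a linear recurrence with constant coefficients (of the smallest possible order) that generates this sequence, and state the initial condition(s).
Look for the lowest-order linear relation among consecutive terms.
Observation: a(n) - 1·a(n-1) - (-2)·a(n-2) = 0 holds for the shown terms, and no order-1 relation a(n) = α·a(n-1) + β fits.
Check at n=3: 1·-3 + (-2)·5 = -13. ✓

a(n) = a(n-1) - 2a(n-2), a(0) = 4, a(1) = 5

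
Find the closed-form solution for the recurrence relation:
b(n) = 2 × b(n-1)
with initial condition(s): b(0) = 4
Recurrence: b(n) = 2 × b(n-1), initial: b(0) = 4.
Each term is 2 times the previous, so this is geometric with ratio 2. After n steps: b(n) = b(0)·2ⁿ = 4·2ⁿ.

b(n) = 4·2ⁿ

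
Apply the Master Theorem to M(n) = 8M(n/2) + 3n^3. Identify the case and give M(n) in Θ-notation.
Master Theorem template: M(n) = a·M(n/b) + f(n).
Here: a=8, b=2, f(n)=3n^3
Compute log_b(a) = log_2(8) = 3.
f(n) = 3n^3 = Θ(n^3). Case 2: M(n) = Θ(n^3 log n).

Case 2: M(n) = Θ(n^3 log n)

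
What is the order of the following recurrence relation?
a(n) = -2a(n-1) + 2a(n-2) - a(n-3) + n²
The order is the largest lag k for which a(n-k) appears. Here the deepest term is a(n-3) (the n² term is non-homogeneous and does not affect the order), so the order is 3.

Order 3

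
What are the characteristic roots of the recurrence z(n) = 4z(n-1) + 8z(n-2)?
Substitute z(n) = rⁿ and divide through by rⁿ⁻²: r² - 4r - 8 = 0
Discriminant: 4² + 4·8 = 48, not a perfect square, so by the quadratic formula r = (4 ± √48)/2.
General solution: z(n) = A·r₁ⁿ + B·r₂ⁿ where r₁,r₂ = (4 ± √48)/2

Characteristic: r² - 4r - 8 = 0, Roots: r = (4 ± √48)/2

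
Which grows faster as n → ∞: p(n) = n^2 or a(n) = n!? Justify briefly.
Comparing growth rates:
Growth-rate hierarchy: log n ≺ any polynomial ≺ any exponential cⁿ (c>1) ≺ n! ≺ nⁿ.
factorial dominates polynomial degree 2 asymptotically.

a(n) grows faster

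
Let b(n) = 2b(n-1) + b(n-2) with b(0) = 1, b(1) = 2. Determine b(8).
Computing the sequence terms:
1, 2, 5, 12, 29, 70, 169, 408, 985

985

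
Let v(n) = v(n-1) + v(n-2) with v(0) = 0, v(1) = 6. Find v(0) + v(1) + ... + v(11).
Computing the sequence terms: 0, 6, 6, 12, 18, 30, 48, 78, 126, 204, 330, 534
Adding these values together:

1392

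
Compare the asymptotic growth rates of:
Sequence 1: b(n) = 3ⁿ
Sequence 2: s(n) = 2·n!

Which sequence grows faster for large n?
Comparing growth rates:
Growth-rate hierarchy: log n ≺ any polynomial ≺ any exponential cⁿ (c>1) ≺ n! ≺ nⁿ.
factorial dominates exponential base 3 asymptotically.

s(n) grows faster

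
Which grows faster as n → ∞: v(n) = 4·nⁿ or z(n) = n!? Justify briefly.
Comparing growth rates:
Growth-rate hierarchy: log n ≺ any polynomial ≺ any exponential cⁿ (c>1) ≺ n! ≺ nⁿ.
super-exponential nⁿ dominates factorial asymptotically.

v(n) grows faster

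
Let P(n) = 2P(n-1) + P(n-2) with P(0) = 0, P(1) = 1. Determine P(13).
Computing the sequence terms:
0, 1, 2, 5, 12, 29, 70, 169, 408, 985, 2378, 5741, 13860, 33461

33461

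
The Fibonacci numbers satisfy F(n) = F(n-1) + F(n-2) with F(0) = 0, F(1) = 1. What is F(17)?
Computing the sequence terms:
0, 1, 1, 2, 3, 5, 8, 13, 21, 34, 55, 89, 144, 233, 377, 610, 987, 1597

1597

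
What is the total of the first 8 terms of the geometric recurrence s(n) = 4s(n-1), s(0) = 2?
Computing the sequence terms: 2, 8, 32, 128, 512, 2048, 8192, 32768
Adding these values together:

43690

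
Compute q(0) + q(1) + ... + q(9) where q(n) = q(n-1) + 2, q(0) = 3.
Computing the sequence terms: 3, 5, 7, 9, 11, 13, 15, 17, 19, 21
Adding these values together:

120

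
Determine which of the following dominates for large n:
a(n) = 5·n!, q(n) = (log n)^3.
Comparing growth rates:
Growth-rate hierarchy: log n ≺ any polynomial ≺ any exponential cⁿ (c>1) ≺ n! ≺ nⁿ.
factorial dominates polylogarithmic (log n)^3 asymptotically.

a(n) grows faster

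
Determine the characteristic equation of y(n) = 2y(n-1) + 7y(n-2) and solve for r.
Substitute y(n) = rⁿ and divide through by rⁿ⁻²: r² - 2r - 7 = 0
Discriminant: 2² + 4·7 = 32, not a perfect square, so by the quadratic formula r = (2 ± √32)/2.
General solution: y(n) = A·r₁ⁿ + B·r₂ⁿ where r₁,r₂ = (2 ± √32)/2

Characteristic: r² - 2r - 7 = 0, Roots: r = (2 ± √32)/2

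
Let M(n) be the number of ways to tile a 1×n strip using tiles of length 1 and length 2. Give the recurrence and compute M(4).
Condition on the last tile: it has length 1 (leaving a 1×(n-1) strip) or length 2 (leaving a 1×(n-2) strip), so M(n) = M(n-1) + M(n-2) (order-2 linear recurrence).
For 0 ≤ i < 2 only unit tiles fit, so M(i) = 1.
Iterating the recurrence: M(2) = 2, M(3) = 3, M(4) = 5.

M(n) = M(n-1) + M(n-2), with M(i) = 1 for 0 ≤ i < 2; M(4) = 5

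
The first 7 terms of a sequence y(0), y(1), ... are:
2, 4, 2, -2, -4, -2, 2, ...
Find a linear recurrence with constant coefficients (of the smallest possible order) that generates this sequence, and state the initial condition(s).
Look for the lowest-order linear relation among consecutive terms.
Observation: y(n) - 1·y(n-1) - (-1)·y(n-2) = 0 holds for the shown terms, and no order-1 relation y(n) = α·y(n-1) + β fits.
Check at n=3: 1·2 + (-1)·4 = -2. ✓

y(n) = y(n-1) - y(n-2), y(0) = 2, y(1) = 4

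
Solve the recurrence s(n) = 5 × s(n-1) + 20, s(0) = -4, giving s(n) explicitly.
Recurrence: s(n) = 5 × s(n-1) + 20, initial: s(0) = -4.
Try s(n) = A·5ⁿ + C. Substituting: A·5ⁿ + C = 5(A·5ⁿ⁻¹ + C) + 20 = A·5ⁿ + 5C + 20, so C = 5C + 20, giving C = -5. Then s(0) = A - 5 = -4 gives A = 1.

s(n) = 5ⁿ - 5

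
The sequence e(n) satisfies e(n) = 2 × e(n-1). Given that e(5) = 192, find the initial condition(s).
In general e(n) = 2ⁿ · e(0). At n = 5: e(0) = e(5) / 2^5 = 192 / 32 = 6.

e(0) = 6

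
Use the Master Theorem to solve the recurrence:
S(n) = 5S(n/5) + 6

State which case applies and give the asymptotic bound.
Master Theorem template: S(n) = a·S(n/b) + f(n).
Here: a=5, b=5, f(n)=6
Compute log_b(a) = log_5(5) = 1.
f(n) = 6 = O(n^(1-ε)) with ε = 1. Case 1: S(n) = Θ(n^log_b(a)) = Θ(n).

Case 1: S(n) = Θ(n)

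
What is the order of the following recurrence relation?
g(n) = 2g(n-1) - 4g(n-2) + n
The order is the largest lag k for which g(n-k) appears. Here the deepest term is g(n-2) (the n term is non-homogeneous and does not affect the order), so the order is 2.

Order 2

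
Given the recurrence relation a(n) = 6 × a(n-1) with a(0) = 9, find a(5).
Computing step by step:
a(0) = 9
a(1) = 6 × 9 = 54
a(2) = 6 × 54 = 324
a(3) = 6 × 324 = 1944
a(4) = 6 × 1944 = 11664
a(5) = 6 × 11664 = 69984

69984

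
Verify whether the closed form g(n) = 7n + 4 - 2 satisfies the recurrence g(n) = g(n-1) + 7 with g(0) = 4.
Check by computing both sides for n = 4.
From the recurrence with g(0) = 4:
  g(0) = 4, g(1) = 11, g(2) = 18, g(3) = 25, g(4) = 32
  so the recurrence gives g(4) = 32.
From the proposed closed form g(n) = 7n + 4 - 2:
  g(4) = 30.
The recurrence gives 32 but the closed form gives 30, so the closed form does not satisfy the recurrence.

No, the closed form is incorrect.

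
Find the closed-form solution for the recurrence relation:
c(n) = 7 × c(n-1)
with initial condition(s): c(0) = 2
Recurrence: c(n) = 7 × c(n-1), initial: c(0) = 2.
Each term is 7 times the previous, so this is geometric with ratio 7. After n steps: c(n) = c(0)·7ⁿ = 2·7ⁿ.

c(n) = 2·7ⁿ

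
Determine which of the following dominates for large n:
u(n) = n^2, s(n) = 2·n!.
Comparing growth rates:
Growth-rate hierarchy: log n ≺ any polynomial ≺ any exponential cⁿ (c>1) ≺ n! ≺ nⁿ.
factorial dominates polynomial degree 2 asymptotically.

s(n) grows faster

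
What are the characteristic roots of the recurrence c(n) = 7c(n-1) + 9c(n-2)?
Substitute c(n) = rⁿ and divide through by rⁿ⁻²: r² - 7r - 9 = 0
Discriminant: 7² + 4·9 = 85, not a perfect square, so by the quadratic formula r = (7 ± √85)/2.
General solution: c(n) = A·r₁ⁿ + B·r₂ⁿ where r₁,r₂ = (7 ± √85)/2

Characteristic: r² - 7r - 9 = 0, Roots: r = (7 ± √85)/2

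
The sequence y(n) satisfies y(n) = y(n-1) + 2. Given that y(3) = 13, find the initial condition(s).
y(3) = y(0) + 3·2, so y(0) = 13 - 6 = 7.

y(0) = 7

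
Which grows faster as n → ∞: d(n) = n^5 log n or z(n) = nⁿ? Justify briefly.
Comparing growth rates:
Growth-rate hierarchy: log n ≺ any polynomial ≺ any exponential cⁿ (c>1) ≺ n! ≺ nⁿ.
super-exponential nⁿ dominates polynomial degree 5 (with log factor) asymptotically.

z(n) grows faster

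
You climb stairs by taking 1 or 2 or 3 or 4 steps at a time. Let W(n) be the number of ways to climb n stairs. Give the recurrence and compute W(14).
Condition on the size of the last step (1 to 4): before it there were n-1, …, n-4 stairs climbed, and these cases are disjoint, so W(n) = W(n-1) + W(n-2) + W(n-3) + W(n-4) (order-4 linear recurrence).
Initial conditions by direct count (compositions of i into parts ≤ 4): W(1) = 1; W(2) = 2; W(3) = 4; W(4) = 8.
Iterating the recurrence: W(5) = 15, W(6) = 29, W(7) = 56, W(8) = 108, W(9) = 208, W(10) = 401, W(11) = 773, W(12) = 1490, W(13) = 2872, W(14) = 5536.

W(n) = W(n-1) + W(n-2) + W(n-3) + W(n-4), W(1) = 1, W(2) = 2, W(3) = 4, W(4) = 8; W(14) = 5536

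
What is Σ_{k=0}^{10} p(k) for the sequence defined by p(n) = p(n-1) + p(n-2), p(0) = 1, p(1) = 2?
Computing the sequence terms: 1, 2, 3, 5, 8, 13, 21, 34, 55, 89, 144
Adding these values together:

375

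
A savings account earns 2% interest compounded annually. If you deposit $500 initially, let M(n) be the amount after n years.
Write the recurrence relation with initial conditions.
Each year the balance grows by 2%, i.e. is multiplied by 1 + 2/100 = 1.02, so M(n) = 1.02 × M(n-1). The initial deposit gives M(0) = 500.
Unrolling gives the closed form M(n) = 500 × (1.02)ⁿ.

M(n) = 1.02 × M(n-1), M(0) = 500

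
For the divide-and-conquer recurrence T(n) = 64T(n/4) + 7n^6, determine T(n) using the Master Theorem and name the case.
Master Theorem template: T(n) = a·T(n/b) + f(n).
Here: a=64, b=4, f(n)=7n^6
Compute log_b(a) = log_4(64) = 3.
f(n) = 7n^6 = Ω(n^(3+ε)) with ε = 3, and the regularity condition holds (a·f(n/b) = (a/b^6)·f(n) with a/b^6 = 4^-3 < 1). Case 3: T(n) = Θ(f(n)) = Θ(n^6).

Case 3: T(n) = Θ(n^6)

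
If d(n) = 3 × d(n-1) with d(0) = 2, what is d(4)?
Computing step by step:
d(0) = 2
d(1) = 3 × 2 = 6
d(2) = 3 × 6 = 18
d(3) = 3 × 18 = 54
d(4) = 3 × 54 = 162

162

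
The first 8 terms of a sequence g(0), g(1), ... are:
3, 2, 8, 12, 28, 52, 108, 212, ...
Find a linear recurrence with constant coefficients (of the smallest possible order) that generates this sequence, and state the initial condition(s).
Look for the lowest-order linear relation among consecutive terms.
Observation: g(n) - 1·g(n-1) - (2)·g(n-2) = 0 holds for the shown terms, and no order-1 relation g(n) = α·g(n-1) + β fits.
Check at n=3: 1·8 + (2)·2 = 12. ✓

g(n) = g(n-1) + 2g(n-2), g(0) = 3, g(1) = 2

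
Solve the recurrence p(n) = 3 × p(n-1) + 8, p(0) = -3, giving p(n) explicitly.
Recurrence: p(n) = 3 × p(n-1) + 8, initial: p(0) = -3.
Try p(n) = A·3ⁿ + C. Substituting: A·3ⁿ + C = 3(A·3ⁿ⁻¹ + C) + 8 = A·3ⁿ + 3C + 8, so C = 3C + 8, giving C = -4. Then p(0) = A - 4 = -3 gives A = 1.

p(n) = 3ⁿ - 4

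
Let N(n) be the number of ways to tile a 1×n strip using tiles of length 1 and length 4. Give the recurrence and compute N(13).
Condition on the last tile: it has length 1 (leaving a 1×(n-1) strip) or length 4 (leaving a 1×(n-4) strip), so N(n) = N(n-1) + N(n-4) (order-4 linear recurrence).
For 0 ≤ i < 4 only unit tiles fit, so N(i) = 1.
Iterating the recurrence: N(4) = 2, N(5) = 3, N(6) = 4, N(7) = 5, N(8) = 7, N(9) = 10, N(10) = 14, N(11) = 19, N(12) = 26, N(13) = 36.

N(n) = N(n-1) + N(n-4), with N(i) = 1 for 0 ≤ i < 4; N(13) = 36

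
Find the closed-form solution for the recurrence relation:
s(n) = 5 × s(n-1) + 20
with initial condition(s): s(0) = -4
Recurrence: s(n) = 5 × s(n-1) + 20, initial: s(0) = -4.
Try s(n) = A·5ⁿ + C. Substituting: A·5ⁿ + C = 5(A·5ⁿ⁻¹ + C) + 20 = A·5ⁿ + 5C + 20, so C = 5C + 20, giving C = -5. Then s(0) = A - 5 = -4 gives A = 1.

s(n) = 5ⁿ - 5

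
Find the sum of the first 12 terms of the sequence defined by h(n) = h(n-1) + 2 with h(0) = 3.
Computing the sequence terms: 3, 5, 7, 9, 11, 13, 15, 17, 19, 21, 23, 25
Adding these values together:

168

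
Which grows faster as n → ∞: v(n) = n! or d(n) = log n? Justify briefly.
Comparing growth rates:
Growth-rate hierarchy: log n ≺ any polynomial ≺ any exponential cⁿ (c>1) ≺ n! ≺ nⁿ.
factorial dominates logarithmic asymptotically.

v(n) grows faster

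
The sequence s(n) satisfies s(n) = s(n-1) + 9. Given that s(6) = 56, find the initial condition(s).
s(6) = s(0) + 6·9, so s(0) = 56 - 54 = 2.

s(0) = 2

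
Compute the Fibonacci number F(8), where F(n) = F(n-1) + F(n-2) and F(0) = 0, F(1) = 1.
Computing the sequence terms:
0, 1, 1, 2, 3, 5, 8, 13, 21

21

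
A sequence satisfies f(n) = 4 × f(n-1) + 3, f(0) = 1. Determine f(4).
Computing step by step:
f(0) = 1
f(1) = 4 × 1 + 3 = 7
f(2) = 4 × 7 + 3 = 31
f(3) = 4 × 31 + 3 = 127
f(4) = 4 × 127 + 3 = 511

511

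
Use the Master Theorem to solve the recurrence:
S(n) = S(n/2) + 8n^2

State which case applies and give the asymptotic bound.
Master Theorem template: S(n) = a·S(n/b) + f(n).
Here: a=1, b=2, f(n)=8n^2
Compute log_b(a) = log_2(1) = 0.
f(n) = 8n^2 = Ω(n^(0+ε)) with ε = 2, and the regularity condition holds (a·f(n/b) = (a/b^2)·f(n) with a/b^2 = 2^-2 < 1). Case 3: S(n) = Θ(f(n)) = Θ(n^2).

Case 3: S(n) = Θ(n^2)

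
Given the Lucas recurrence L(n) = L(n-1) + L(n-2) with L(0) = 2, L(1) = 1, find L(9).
Computing the sequence terms:
2, 1, 3, 4, 7, 11, 18, 29, 47, 76

76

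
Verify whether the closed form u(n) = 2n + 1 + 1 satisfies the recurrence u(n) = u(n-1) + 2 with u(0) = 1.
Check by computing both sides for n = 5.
From the recurrence with u(0) = 1:
  u(0) = 1, u(1) = 3, u(2) = 5, u(3) = 7, u(4) = 9, u(5) = 11
  so the recurrence gives u(5) = 11.
From the proposed closed form u(n) = 2n + 1 + 1:
  u(5) = 12.
The recurrence gives 11 but the closed form gives 12, so the closed form does not satisfy the recurrence.

No, the closed form is incorrect.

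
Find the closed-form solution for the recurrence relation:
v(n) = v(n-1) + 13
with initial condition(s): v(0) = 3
Recurrence: v(n) = v(n-1) + 13, initial: v(0) = 3.
Each step adds 13, so v(n) = v(0) + 13n = 13n + 3.

v(n) = 13n + 3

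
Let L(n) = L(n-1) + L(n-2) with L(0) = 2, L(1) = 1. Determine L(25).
Computing the sequence terms:
2, 1, 3, 4, 7, 11, 18, 29, 47, 76, 123, 199, 322, 521, 843, 1364, 2207, 3571, 5778, 9349, 15127, 24476, 39603, 64079, 103682, 167761

167761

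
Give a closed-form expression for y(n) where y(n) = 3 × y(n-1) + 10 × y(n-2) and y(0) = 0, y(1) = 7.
Recurrence: y(n) = 3 × y(n-1) + 10 × y(n-2), initial: y(0) = 0, y(1) = 7.
Characteristic equation: r² - 3r - 10 = 0, which factors as (r - 5)(r + 2) = 0, so r = 5, -2. General solution y(n) = A·5ⁿ + B·(-2)ⁿ. From y(0) = 0: A + B = 0. From y(1) = 7: 5A - 2B = 7. Solving gives A = 1, B = -1.

y(n) = 5ⁿ - (-2)ⁿ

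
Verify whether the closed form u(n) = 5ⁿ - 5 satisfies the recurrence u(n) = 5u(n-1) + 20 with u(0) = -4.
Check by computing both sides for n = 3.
From the recurrence with u(0) = -4:
  u(0) = -4, u(1) = 0, u(2) = 20, u(3) = 120
  so the recurrence gives u(3) = 120.
From the proposed closed form u(n) = 5ⁿ - 5:
  u(3) = 120.
Both sides give 120 at n = 3, and the initial condition(s) match, so the closed form is consistent.

Yes, the closed form is correct.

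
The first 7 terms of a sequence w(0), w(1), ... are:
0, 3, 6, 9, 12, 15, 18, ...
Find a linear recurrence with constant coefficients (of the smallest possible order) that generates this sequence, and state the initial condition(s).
Look for the lowest-order linear relation among consecutive terms.
Observation: consecutive differences are constant (= 3).
Check at n=2: 1·3 + 3 = 6. ✓

w(n) = w(n-1) + 3, w(0) = 0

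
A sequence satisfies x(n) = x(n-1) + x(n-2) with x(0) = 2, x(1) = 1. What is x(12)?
Computing the sequence terms:
2, 1, 3, 4, 7, 11, 18, 29, 47, 76, 123, 199, 322

322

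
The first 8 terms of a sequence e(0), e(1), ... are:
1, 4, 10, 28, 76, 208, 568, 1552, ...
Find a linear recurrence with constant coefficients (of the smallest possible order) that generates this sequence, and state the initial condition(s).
Look for the lowest-order linear relation among consecutive terms.
Observation: e(n) - 2·e(n-1) - (2)·e(n-2) = 0 holds for the shown terms, and no order-1 relation e(n) = α·e(n-1) + β fits.
Check at n=3: 2·10 + (2)·4 = 28. ✓

e(n) = 2e(n-1) + 2e(n-2), e(0) = 1, e(1) = 4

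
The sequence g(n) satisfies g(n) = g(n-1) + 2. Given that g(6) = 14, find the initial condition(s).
g(6) = g(0) + 6·2, so g(0) = 14 - 12 = 2.

g(0) = 2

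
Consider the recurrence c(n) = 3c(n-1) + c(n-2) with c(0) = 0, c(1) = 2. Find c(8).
Computing the sequence terms:
0, 2, 6, 20, 66, 218, 720, 2378, 7854

7854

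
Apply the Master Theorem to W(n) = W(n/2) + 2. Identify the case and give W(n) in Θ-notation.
Master Theorem template: W(n) = a·W(n/b) + f(n).
Here: a=1, b=2, f(n)=2
Compute log_b(a) = log_2(1) = 0.
f(n) = 2 = Θ(1). Case 2: W(n) = Θ(log n).

Case 2: W(n) = Θ(log n)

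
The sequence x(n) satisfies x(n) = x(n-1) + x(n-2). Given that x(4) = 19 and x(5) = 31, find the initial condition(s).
Work backwards using x(k) = x(k+2) - x(k+1):
x(3) = x(5) - x(4) = 31 - 19 = 12
x(2) = x(4) - x(3) = 19 - 12 = 7
x(1) = x(3) - x(2) = 12 - 7 = 5
x(0) = x(2) - x(1) = 7 - 5 = 2

x(0) = 2, x(1) = 5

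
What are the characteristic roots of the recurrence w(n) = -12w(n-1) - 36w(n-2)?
Substitute w(n) = rⁿ and divide through by rⁿ⁻²: r² + 12r + 36 = 0
Factor: (r + 6)² = 0, so r = -6 (double root).
General solution: w(n) = (A + Bn)·(-6)ⁿ

Characteristic: r² + 12r + 36 = 0, Roots: r = -6 (double root)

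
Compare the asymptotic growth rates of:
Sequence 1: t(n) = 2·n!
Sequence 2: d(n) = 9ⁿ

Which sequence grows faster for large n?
Comparing growth rates:
Growth-rate hierarchy: log n ≺ any polynomial ≺ any exponential cⁿ (c>1) ≺ n! ≺ nⁿ.
factorial dominates exponential base 9 asymptotically.

t(n) grows faster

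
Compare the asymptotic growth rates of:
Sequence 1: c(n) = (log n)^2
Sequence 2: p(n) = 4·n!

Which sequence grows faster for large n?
Comparing growth rates:
Growth-rate hierarchy: log n ≺ any polynomial ≺ any exponential cⁿ (c>1) ≺ n! ≺ nⁿ.
factorial dominates polylogarithmic (log n)^2 asymptotically.

p(n) grows faster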